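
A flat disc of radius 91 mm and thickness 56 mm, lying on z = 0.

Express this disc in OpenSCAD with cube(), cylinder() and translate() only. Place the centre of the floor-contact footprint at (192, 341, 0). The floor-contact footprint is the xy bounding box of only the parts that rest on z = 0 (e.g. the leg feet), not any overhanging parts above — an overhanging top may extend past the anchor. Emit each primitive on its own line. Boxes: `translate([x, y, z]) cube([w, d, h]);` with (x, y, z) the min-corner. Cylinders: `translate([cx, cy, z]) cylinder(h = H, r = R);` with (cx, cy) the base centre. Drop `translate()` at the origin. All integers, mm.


translate([192, 341, 0]) cylinder(h = 56, r = 91);


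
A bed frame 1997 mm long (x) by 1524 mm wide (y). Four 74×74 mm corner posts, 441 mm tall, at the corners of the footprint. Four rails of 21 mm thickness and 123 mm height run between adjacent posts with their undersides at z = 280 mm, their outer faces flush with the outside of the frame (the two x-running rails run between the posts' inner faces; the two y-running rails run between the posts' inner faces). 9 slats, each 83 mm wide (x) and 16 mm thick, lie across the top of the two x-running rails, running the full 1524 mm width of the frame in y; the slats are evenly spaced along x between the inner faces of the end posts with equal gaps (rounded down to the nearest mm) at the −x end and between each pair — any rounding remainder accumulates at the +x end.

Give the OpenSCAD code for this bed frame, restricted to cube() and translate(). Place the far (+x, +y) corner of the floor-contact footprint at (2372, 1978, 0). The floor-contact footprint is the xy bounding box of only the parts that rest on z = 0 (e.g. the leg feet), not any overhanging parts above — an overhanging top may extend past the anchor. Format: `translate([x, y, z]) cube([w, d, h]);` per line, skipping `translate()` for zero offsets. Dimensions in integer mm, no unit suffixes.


// slat z = rail_z + rail_h = 280 + 123 = 403
// slat gap = ⌊(1849 − 9·83) / 10⌋ = 110
translate([375, 454, 0]) cube([74, 74, 441]);
translate([375, 1904, 0]) cube([74, 74, 441]);
translate([2298, 454, 0]) cube([74, 74, 441]);
translate([2298, 1904, 0]) cube([74, 74, 441]);
translate([449, 454, 280]) cube([1849, 21, 123]);
translate([449, 1957, 280]) cube([1849, 21, 123]);
translate([375, 528, 280]) cube([21, 1376, 123]);
translate([2351, 528, 280]) cube([21, 1376, 123]);
translate([559, 454, 403]) cube([83, 1524, 16]);
translate([752, 454, 403]) cube([83, 1524, 16]);
translate([945, 454, 403]) cube([83, 1524, 16]);
translate([1138, 454, 403]) cube([83, 1524, 16]);
translate([1331, 454, 403]) cube([83, 1524, 16]);
translate([1524, 454, 403]) cube([83, 1524, 16]);
translate([1717, 454, 403]) cube([83, 1524, 16]);
translate([1910, 454, 403]) cube([83, 1524, 16]);
translate([2103, 454, 403]) cube([83, 1524, 16]);


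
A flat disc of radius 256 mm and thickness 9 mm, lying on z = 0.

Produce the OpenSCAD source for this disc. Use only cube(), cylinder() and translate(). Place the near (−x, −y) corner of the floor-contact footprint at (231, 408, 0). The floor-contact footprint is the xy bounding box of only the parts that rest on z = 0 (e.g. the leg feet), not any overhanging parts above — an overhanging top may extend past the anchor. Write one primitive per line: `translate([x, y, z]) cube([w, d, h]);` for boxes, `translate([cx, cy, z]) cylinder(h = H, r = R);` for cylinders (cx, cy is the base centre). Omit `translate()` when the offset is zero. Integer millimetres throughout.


translate([487, 664, 0]) cylinder(h = 9, r = 256);


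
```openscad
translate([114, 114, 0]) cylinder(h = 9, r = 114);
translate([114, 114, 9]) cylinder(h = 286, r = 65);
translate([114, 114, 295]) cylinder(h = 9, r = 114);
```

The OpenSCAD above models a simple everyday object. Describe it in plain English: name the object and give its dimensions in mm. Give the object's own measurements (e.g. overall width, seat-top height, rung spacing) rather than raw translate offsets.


A spool: two coaxial disc flanges of radius 114 mm and thickness 9 mm, joined by a core cylinder of radius 65 mm and height 286 mm. The lower flange rests on z = 0 and the three cylinders share a vertical axis.


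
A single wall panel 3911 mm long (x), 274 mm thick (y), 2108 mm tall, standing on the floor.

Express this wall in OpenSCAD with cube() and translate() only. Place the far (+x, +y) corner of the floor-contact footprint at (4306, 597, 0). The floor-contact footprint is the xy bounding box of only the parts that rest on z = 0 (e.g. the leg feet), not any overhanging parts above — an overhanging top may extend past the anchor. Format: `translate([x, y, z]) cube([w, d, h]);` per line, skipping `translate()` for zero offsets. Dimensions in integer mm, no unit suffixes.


translate([395, 323, 0]) cube([3911, 274, 2108]);


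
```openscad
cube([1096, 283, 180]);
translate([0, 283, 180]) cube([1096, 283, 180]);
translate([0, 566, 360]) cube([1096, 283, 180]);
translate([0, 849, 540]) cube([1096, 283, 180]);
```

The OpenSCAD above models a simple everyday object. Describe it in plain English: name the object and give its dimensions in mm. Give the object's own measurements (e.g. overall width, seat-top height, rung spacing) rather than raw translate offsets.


A straight staircase of 4 solid steps. Each step is 1096 mm wide (x), 283 mm deep (y, the going) and 180 mm tall (the rise). The first step rests on the floor; each subsequent step sits one going further in +y and one rise higher in +z, directly behind and above the previous step with no overlap.


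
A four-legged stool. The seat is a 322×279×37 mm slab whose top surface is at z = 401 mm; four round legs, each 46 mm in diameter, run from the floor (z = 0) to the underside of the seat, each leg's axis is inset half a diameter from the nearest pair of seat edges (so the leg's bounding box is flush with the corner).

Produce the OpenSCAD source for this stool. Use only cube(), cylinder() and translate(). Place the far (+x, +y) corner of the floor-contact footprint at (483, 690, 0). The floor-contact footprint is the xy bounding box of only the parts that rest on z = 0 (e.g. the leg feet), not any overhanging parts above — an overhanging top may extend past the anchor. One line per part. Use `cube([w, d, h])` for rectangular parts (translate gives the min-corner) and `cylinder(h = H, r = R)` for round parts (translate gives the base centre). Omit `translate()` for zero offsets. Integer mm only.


translate([161, 411, 364]) cube([322, 279, 37]);
translate([184, 434, 0]) cylinder(h = 364, r = 23);
translate([460, 434, 0]) cylinder(h = 364, r = 23);
translate([184, 667, 0]) cylinder(h = 364, r = 23);
translate([460, 667, 0]) cylinder(h = 364, r = 23);


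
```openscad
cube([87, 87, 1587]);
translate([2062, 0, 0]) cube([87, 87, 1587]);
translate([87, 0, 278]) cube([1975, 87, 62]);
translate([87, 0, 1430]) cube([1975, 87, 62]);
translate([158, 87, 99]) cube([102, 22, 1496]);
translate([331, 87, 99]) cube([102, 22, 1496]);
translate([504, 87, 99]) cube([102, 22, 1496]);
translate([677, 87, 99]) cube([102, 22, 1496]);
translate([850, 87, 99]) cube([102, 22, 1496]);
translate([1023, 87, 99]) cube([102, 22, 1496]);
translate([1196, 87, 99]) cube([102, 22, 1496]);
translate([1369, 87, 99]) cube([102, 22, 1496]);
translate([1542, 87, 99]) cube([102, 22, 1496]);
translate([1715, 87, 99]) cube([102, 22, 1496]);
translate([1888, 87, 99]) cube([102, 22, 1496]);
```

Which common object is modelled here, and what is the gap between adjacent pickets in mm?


A fence section. The picket gap is 71 mm.

Two posts, two rails, 11 pickets — a fence section. Span 1975 mm holds 11 pickets of 102 mm with 12 equal gaps: ⌊(1975 − 11·102) / 12⌋ = 71 mm.


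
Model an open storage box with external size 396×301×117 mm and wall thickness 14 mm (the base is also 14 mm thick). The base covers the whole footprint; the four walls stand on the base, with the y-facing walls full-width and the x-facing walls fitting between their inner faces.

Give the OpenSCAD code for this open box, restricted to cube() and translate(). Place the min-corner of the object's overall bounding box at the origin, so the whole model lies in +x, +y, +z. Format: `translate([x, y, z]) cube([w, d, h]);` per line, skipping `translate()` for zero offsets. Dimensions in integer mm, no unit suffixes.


cube([396, 301, 14]);
translate([0, 0, 14]) cube([396, 14, 103]);
translate([0, 287, 14]) cube([396, 14, 103]);
translate([0, 14, 14]) cube([14, 273, 103]);
translate([382, 14, 14]) cube([14, 273, 103]);


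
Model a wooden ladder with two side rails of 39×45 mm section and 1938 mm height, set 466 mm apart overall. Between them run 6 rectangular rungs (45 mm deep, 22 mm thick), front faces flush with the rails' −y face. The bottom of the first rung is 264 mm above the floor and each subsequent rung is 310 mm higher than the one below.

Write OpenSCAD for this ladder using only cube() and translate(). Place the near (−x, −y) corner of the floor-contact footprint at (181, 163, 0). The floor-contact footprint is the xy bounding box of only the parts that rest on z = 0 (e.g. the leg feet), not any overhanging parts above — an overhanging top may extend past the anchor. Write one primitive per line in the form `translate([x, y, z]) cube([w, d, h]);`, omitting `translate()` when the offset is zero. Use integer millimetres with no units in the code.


// rung span = 466 - 2*39 = 388
// rung[k] z = 264 + k*310
translate([181, 163, 0]) cube([39, 45, 1938]);
translate([608, 163, 0]) cube([39, 45, 1938]);
translate([220, 163, 264]) cube([388, 45, 22]);
translate([220, 163, 574]) cube([388, 45, 22]);
translate([220, 163, 884]) cube([388, 45, 22]);
translate([220, 163, 1194]) cube([388, 45, 22]);
translate([220, 163, 1504]) cube([388, 45, 22]);
translate([220, 163, 1814]) cube([388, 45, 22]);


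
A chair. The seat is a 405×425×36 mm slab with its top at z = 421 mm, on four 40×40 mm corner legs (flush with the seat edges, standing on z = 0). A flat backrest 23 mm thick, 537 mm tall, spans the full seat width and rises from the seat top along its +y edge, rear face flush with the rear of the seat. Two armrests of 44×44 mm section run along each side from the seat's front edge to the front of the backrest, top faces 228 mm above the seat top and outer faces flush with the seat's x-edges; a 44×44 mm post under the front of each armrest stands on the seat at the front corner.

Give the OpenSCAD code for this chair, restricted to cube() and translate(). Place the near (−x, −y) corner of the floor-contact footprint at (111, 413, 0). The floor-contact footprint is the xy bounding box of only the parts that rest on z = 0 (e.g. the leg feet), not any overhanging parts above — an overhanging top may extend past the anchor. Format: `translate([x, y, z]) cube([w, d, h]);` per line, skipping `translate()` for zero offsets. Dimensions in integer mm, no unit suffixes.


// leg_h = 421 - 36 = 385
// arm post h = 228 - 44 = 184
translate([111, 413, 385]) cube([405, 425, 36]);
translate([111, 413, 0]) cube([40, 40, 385]);
translate([476, 413, 0]) cube([40, 40, 385]);
translate([111, 798, 0]) cube([40, 40, 385]);
translate([476, 798, 0]) cube([40, 40, 385]);
translate([111, 815, 421]) cube([405, 23, 537]);
translate([111, 413, 605]) cube([44, 402, 44]);
translate([472, 413, 605]) cube([44, 402, 44]);
translate([111, 413, 421]) cube([44, 44, 184]);
translate([472, 413, 421]) cube([44, 44, 184]);


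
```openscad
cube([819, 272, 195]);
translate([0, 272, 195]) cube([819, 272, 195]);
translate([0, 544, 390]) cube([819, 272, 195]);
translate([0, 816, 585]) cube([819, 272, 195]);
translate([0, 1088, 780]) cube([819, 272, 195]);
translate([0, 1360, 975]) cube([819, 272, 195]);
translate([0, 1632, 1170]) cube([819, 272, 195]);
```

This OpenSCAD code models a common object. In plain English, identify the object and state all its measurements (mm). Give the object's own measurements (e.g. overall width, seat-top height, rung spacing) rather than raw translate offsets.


A straight staircase of 7 solid steps. Each step is 819 mm wide (x), 272 mm deep (y, the going) and 195 mm tall (the rise). The first step rests on the floor; each subsequent step sits one going further in +y and one rise higher in +z, directly behind and above the previous step with no overlap.


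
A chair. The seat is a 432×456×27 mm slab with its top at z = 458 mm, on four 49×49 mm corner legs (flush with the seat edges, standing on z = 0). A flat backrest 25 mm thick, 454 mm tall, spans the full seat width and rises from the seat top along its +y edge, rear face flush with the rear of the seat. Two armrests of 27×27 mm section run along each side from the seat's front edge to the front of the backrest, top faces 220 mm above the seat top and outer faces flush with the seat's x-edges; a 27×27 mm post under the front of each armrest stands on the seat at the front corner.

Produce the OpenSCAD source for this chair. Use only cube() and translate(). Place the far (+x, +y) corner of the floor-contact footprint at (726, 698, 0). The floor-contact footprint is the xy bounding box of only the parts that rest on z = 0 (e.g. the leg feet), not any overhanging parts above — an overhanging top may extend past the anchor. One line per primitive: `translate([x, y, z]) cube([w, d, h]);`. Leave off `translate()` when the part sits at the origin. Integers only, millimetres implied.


translate([294, 242, 431]) cube([432, 456, 27]);
translate([294, 242, 0]) cube([49, 49, 431]);
translate([677, 242, 0]) cube([49, 49, 431]);
translate([294, 649, 0]) cube([49, 49, 431]);
translate([677, 649, 0]) cube([49, 49, 431]);
translate([294, 673, 458]) cube([432, 25, 454]);
translate([294, 242, 651]) cube([27, 431, 27]);
translate([699, 242, 651]) cube([27, 431, 27]);
translate([294, 242, 458]) cube([27, 27, 193]);
translate([699, 242, 458]) cube([27, 27, 193]);


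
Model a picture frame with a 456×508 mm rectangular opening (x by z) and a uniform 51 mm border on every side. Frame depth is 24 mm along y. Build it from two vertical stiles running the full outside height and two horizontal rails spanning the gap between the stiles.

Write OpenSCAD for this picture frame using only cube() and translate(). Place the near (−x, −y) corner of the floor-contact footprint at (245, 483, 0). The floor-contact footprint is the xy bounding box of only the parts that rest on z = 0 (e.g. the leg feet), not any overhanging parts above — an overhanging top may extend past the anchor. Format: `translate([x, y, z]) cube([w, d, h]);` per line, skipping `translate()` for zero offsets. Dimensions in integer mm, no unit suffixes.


translate([245, 483, 0]) cube([51, 24, 610]);
translate([752, 483, 0]) cube([51, 24, 610]);
translate([296, 483, 0]) cube([456, 24, 51]);
translate([296, 483, 559]) cube([456, 24, 51]);


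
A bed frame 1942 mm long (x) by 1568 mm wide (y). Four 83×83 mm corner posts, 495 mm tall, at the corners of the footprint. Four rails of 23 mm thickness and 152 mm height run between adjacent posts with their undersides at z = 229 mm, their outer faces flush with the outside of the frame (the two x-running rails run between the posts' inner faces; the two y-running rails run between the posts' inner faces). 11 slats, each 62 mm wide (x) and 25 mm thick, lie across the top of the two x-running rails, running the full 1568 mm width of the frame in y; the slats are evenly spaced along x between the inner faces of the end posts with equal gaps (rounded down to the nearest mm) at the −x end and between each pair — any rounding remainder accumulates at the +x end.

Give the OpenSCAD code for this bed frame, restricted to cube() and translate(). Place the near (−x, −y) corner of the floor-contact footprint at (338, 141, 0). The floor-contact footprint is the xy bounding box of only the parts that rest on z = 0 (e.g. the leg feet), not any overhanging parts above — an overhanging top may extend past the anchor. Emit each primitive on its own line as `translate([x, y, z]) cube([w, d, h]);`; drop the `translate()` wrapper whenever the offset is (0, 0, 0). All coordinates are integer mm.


// slat z = rail_z + rail_h = 229 + 152 = 381
// slat gap = ⌊(1776 − 11·62) / 12⌋ = 91
translate([338, 141, 0]) cube([83, 83, 495]);
translate([338, 1626, 0]) cube([83, 83, 495]);
translate([2197, 141, 0]) cube([83, 83, 495]);
translate([2197, 1626, 0]) cube([83, 83, 495]);
translate([421, 141, 229]) cube([1776, 23, 152]);
translate([421, 1686, 229]) cube([1776, 23, 152]);
translate([338, 224, 229]) cube([23, 1402, 152]);
translate([2257, 224, 229]) cube([23, 1402, 152]);
translate([512, 141, 381]) cube([62, 1568, 25]);
translate([665, 141, 381]) cube([62, 1568, 25]);
translate([818, 141, 381]) cube([62, 1568, 25]);
translate([971, 141, 381]) cube([62, 1568, 25]);
translate([1124, 141, 381]) cube([62, 1568, 25]);
translate([1277, 141, 381]) cube([62, 1568, 25]);
translate([1430, 141, 381]) cube([62, 1568, 25]);
translate([1583, 141, 381]) cube([62, 1568, 25]);
translate([1736, 141, 381]) cube([62, 1568, 25]);
translate([1889, 141, 381]) cube([62, 1568, 25]);
translate([2042, 141, 381]) cube([62, 1568, 25]);


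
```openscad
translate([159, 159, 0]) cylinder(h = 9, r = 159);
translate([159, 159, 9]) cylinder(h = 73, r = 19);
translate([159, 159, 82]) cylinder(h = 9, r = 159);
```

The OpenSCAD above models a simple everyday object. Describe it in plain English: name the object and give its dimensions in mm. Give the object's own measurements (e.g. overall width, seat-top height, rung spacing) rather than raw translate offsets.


A spool: two coaxial disc flanges of radius 159 mm and thickness 9 mm, joined by a core cylinder of radius 19 mm and height 73 mm. The lower flange rests on z = 0 and the three cylinders share a vertical axis.


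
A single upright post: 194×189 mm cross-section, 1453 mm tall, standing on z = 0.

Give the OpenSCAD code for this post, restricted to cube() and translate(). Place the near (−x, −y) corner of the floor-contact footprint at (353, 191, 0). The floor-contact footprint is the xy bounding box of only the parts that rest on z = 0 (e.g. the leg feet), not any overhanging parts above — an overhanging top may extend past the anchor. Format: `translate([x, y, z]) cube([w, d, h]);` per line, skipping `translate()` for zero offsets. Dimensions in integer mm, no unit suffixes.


translate([353, 191, 0]) cube([194, 189, 1453]);


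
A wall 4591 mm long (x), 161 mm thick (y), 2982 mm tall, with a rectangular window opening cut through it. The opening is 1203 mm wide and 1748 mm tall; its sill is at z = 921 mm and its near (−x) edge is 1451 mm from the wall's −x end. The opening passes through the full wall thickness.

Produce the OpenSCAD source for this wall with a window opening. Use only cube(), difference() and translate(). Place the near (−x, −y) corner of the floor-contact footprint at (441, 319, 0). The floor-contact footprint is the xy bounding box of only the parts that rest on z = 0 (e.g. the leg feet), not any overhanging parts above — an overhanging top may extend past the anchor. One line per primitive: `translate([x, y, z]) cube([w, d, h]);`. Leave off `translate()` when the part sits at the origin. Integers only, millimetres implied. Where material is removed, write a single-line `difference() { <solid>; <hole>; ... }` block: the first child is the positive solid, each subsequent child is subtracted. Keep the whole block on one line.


difference() { translate([441, 319, 0]) cube([4591, 161, 2982]); translate([1892, 319, 921]) cube([1203, 161, 1748]); }


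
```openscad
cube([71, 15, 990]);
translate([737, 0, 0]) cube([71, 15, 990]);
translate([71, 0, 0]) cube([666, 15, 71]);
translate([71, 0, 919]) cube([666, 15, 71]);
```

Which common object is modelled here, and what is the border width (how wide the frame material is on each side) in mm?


A picture frame. The border width is 71 mm.

Four thin pieces enclosing a rectangular opening — a picture frame. The two full-height stiles are 990 mm tall; the top rail sits at z = 919 and is 71 mm tall, so the border above the opening is 990 − 919 = 71 mm, matching the stile x-width.


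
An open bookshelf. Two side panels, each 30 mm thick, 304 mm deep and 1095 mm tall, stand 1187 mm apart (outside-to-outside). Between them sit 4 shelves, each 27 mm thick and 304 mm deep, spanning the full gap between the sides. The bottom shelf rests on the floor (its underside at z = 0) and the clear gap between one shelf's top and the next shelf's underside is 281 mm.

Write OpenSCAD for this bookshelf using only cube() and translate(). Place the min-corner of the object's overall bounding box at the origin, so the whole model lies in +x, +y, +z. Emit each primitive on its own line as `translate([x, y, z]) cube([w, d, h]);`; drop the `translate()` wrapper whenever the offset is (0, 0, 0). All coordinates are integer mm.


cube([30, 304, 1095]);
translate([1157, 0, 0]) cube([30, 304, 1095]);
translate([30, 0, 0]) cube([1127, 304, 27]);
translate([30, 0, 308]) cube([1127, 304, 27]);
translate([30, 0, 616]) cube([1127, 304, 27]);
translate([30, 0, 924]) cube([1127, 304, 27]);


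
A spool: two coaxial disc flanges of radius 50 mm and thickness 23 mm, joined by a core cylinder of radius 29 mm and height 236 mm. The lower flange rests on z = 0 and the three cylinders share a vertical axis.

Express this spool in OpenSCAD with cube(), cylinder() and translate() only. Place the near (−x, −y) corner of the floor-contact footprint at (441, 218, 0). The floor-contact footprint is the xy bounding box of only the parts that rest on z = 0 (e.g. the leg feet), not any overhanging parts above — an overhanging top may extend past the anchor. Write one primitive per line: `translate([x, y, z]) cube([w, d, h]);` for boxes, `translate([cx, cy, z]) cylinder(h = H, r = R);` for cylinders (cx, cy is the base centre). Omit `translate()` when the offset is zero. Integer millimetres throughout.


translate([491, 268, 0]) cylinder(h = 23, r = 50);
translate([491, 268, 23]) cylinder(h = 236, r = 29);
translate([491, 268, 259]) cylinder(h = 23, r = 50);


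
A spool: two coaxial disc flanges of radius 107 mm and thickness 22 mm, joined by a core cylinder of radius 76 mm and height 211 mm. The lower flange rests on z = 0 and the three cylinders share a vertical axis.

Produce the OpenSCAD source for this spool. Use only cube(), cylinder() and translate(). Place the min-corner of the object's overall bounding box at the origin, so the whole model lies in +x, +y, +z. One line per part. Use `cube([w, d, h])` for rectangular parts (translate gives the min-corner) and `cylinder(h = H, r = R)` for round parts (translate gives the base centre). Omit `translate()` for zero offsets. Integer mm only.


translate([107, 107, 0]) cylinder(h = 22, r = 107);
translate([107, 107, 22]) cylinder(h = 211, r = 76);
translate([107, 107, 233]) cylinder(h = 22, r = 107);


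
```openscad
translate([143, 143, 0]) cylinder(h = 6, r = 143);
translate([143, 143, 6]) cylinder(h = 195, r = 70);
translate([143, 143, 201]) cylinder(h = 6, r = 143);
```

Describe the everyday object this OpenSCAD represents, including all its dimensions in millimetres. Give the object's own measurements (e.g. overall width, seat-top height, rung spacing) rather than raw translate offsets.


A spool: two coaxial disc flanges of radius 143 mm and thickness 6 mm, joined by a core cylinder of radius 70 mm and height 195 mm. The lower flange rests on z = 0 and the three cylinders share a vertical axis.


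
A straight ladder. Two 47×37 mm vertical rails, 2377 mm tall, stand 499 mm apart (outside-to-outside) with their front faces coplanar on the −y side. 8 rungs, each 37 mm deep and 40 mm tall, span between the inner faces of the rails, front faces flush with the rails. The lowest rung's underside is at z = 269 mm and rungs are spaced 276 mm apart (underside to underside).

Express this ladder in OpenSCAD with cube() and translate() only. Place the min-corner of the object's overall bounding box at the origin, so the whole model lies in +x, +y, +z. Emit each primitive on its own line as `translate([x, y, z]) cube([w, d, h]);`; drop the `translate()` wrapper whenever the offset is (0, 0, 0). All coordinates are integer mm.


// rung span = 499 - 2*47 = 405
// rung[k] z = 269 + k*276
cube([47, 37, 2377]);
translate([452, 0, 0]) cube([47, 37, 2377]);
translate([47, 0, 269]) cube([405, 37, 40]);
translate([47, 0, 545]) cube([405, 37, 40]);
translate([47, 0, 821]) cube([405, 37, 40]);
translate([47, 0, 1097]) cube([405, 37, 40]);
translate([47, 0, 1373]) cube([405, 37, 40]);
translate([47, 0, 1649]) cube([405, 37, 40]);
translate([47, 0, 1925]) cube([405, 37, 40]);
translate([47, 0, 2201]) cube([405, 37, 40]);


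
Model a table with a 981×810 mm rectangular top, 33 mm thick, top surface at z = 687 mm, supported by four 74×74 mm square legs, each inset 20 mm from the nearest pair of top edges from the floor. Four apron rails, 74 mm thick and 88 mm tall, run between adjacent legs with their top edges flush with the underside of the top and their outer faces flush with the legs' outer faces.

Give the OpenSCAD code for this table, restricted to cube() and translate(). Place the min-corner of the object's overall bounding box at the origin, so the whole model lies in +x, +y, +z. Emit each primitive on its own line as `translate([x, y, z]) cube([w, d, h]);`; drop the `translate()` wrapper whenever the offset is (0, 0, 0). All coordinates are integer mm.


// leg_h = 687 - 33 = 654
// apron z = 654 - 88 = 566
translate([0, 0, 654]) cube([981, 810, 33]);
translate([20, 20, 0]) cube([74, 74, 654]);
translate([887, 20, 0]) cube([74, 74, 654]);
translate([20, 716, 0]) cube([74, 74, 654]);
translate([887, 716, 0]) cube([74, 74, 654]);
translate([94, 20, 566]) cube([793, 74, 88]);
translate([94, 716, 566]) cube([793, 74, 88]);
translate([20, 94, 566]) cube([74, 622, 88]);
translate([887, 94, 566]) cube([74, 622, 88]);


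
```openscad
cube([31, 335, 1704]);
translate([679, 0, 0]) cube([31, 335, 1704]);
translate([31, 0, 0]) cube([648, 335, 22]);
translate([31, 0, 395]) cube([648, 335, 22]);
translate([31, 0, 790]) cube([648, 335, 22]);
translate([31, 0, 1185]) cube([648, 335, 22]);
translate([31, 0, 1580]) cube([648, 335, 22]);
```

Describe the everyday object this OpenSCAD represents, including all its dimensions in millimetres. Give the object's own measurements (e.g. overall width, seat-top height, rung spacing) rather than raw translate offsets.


An open bookshelf. Two side panels, each 31 mm thick, 335 mm deep and 1704 mm tall, stand 710 mm apart (outside-to-outside). Between them sit 5 shelves, each 22 mm thick and 335 mm deep, spanning the full gap between the sides. The bottom shelf rests on the floor (its underside at z = 0) and the clear gap between one shelf's top and the next shelf's underside is 373 mm.


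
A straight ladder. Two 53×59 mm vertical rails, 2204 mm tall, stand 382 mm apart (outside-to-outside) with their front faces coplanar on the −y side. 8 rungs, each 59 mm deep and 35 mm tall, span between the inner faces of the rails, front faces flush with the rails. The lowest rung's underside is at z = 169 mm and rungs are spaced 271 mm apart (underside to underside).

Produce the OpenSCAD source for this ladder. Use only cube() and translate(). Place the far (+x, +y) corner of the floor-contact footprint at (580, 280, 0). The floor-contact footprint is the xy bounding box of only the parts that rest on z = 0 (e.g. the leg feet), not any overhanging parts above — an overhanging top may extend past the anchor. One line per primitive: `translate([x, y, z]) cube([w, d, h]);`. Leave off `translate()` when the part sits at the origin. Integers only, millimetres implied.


translate([198, 221, 0]) cube([53, 59, 2204]);
translate([527, 221, 0]) cube([53, 59, 2204]);
translate([251, 221, 169]) cube([276, 59, 35]);
translate([251, 221, 440]) cube([276, 59, 35]);
translate([251, 221, 711]) cube([276, 59, 35]);
translate([251, 221, 982]) cube([276, 59, 35]);
translate([251, 221, 1253]) cube([276, 59, 35]);
translate([251, 221, 1524]) cube([276, 59, 35]);
translate([251, 221, 1795]) cube([276, 59, 35]);
translate([251, 221, 2066]) cube([276, 59, 35]);


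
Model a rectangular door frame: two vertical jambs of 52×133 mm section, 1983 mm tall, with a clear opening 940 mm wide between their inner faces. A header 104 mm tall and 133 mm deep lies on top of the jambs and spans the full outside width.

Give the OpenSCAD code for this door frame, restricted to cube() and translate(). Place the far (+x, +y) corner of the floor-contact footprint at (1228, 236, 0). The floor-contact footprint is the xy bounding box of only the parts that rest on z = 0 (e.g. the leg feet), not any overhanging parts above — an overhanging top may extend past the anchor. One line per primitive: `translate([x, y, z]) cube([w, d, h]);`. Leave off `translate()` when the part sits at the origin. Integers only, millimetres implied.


translate([184, 103, 0]) cube([52, 133, 1983]);
translate([1176, 103, 0]) cube([52, 133, 1983]);
translate([184, 103, 1983]) cube([1044, 133, 104]);


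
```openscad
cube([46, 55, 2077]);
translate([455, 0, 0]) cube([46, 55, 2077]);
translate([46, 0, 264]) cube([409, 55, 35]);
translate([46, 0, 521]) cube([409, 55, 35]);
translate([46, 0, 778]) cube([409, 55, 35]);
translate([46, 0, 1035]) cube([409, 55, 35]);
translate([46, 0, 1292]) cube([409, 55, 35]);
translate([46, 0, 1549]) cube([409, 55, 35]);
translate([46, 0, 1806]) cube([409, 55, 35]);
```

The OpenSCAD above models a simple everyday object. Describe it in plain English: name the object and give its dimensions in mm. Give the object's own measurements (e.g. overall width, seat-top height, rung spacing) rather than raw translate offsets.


A straight ladder. Two 46×55 mm vertical rails, 2077 mm tall, stand 501 mm apart (outside-to-outside) with their front faces coplanar on the −y side. 7 rungs, each 55 mm deep and 35 mm tall, span between the inner faces of the rails, front faces flush with the rails. The lowest rung's underside is at z = 264 mm and rungs are spaced 257 mm apart (underside to underside).


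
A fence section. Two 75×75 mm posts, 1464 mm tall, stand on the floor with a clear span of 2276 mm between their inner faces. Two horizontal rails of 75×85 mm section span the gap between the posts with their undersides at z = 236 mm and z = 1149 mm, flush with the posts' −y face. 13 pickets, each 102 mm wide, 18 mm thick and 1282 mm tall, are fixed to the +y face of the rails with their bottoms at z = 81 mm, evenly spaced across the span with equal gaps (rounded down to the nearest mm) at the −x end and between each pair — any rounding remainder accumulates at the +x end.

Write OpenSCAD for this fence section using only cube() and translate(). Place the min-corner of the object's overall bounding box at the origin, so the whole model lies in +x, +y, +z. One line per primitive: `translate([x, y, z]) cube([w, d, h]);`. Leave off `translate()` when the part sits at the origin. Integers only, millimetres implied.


cube([75, 75, 1464]);
translate([2351, 0, 0]) cube([75, 75, 1464]);
translate([75, 0, 236]) cube([2276, 75, 85]);
translate([75, 0, 1149]) cube([2276, 75, 85]);
translate([142, 75, 81]) cube([102, 18, 1282]);
translate([311, 75, 81]) cube([102, 18, 1282]);
translate([480, 75, 81]) cube([102, 18, 1282]);
translate([649, 75, 81]) cube([102, 18, 1282]);
translate([818, 75, 81]) cube([102, 18, 1282]);
translate([987, 75, 81]) cube([102, 18, 1282]);
translate([1156, 75, 81]) cube([102, 18, 1282]);
translate([1325, 75, 81]) cube([102, 18, 1282]);
translate([1494, 75, 81]) cube([102, 18, 1282]);
translate([1663, 75, 81]) cube([102, 18, 1282]);
translate([1832, 75, 81]) cube([102, 18, 1282]);
translate([2001, 75, 81]) cube([102, 18, 1282]);
translate([2170, 75, 81]) cube([102, 18, 1282]);


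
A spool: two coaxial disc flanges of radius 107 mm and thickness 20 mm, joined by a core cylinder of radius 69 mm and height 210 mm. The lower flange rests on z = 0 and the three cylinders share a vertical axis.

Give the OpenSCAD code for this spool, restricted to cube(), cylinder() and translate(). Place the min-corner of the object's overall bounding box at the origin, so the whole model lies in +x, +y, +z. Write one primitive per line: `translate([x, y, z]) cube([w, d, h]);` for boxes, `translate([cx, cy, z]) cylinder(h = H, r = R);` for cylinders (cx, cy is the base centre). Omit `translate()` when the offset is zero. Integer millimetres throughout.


translate([107, 107, 0]) cylinder(h = 20, r = 107);
translate([107, 107, 20]) cylinder(h = 210, r = 69);
translate([107, 107, 230]) cylinder(h = 20, r = 107);


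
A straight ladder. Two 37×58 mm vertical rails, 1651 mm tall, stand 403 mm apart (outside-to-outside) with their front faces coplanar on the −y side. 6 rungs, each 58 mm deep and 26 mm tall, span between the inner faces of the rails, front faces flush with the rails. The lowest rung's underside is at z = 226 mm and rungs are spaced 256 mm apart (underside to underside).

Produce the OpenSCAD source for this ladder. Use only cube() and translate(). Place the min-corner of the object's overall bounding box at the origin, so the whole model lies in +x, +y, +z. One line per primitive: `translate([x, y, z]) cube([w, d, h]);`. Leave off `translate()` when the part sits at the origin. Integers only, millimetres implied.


cube([37, 58, 1651]);
translate([366, 0, 0]) cube([37, 58, 1651]);
translate([37, 0, 226]) cube([329, 58, 26]);
translate([37, 0, 482]) cube([329, 58, 26]);
translate([37, 0, 738]) cube([329, 58, 26]);
translate([37, 0, 994]) cube([329, 58, 26]);
translate([37, 0, 1250]) cube([329, 58, 26]);
translate([37, 0, 1506]) cube([329, 58, 26]);


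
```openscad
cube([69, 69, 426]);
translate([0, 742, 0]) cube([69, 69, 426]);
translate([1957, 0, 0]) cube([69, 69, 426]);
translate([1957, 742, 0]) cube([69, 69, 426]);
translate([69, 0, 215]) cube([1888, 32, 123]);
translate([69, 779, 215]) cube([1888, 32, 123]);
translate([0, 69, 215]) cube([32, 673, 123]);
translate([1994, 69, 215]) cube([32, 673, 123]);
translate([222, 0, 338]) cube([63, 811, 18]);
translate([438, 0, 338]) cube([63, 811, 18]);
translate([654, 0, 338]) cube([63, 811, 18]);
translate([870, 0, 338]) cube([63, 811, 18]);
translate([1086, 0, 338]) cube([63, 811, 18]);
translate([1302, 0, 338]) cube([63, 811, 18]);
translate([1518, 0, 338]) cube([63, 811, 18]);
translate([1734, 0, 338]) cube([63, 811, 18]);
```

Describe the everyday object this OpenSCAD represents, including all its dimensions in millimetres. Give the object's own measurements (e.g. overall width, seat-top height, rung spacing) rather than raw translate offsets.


A bed frame 2026 mm long (x) by 811 mm wide (y). Four 69×69 mm corner posts, 426 mm tall, at the corners of the footprint. Four rails of 32 mm thickness and 123 mm height run between adjacent posts with their undersides at z = 215 mm, their outer faces flush with the outside of the frame (the two x-running rails run between the posts' inner faces; the two y-running rails run between the posts' inner faces). 8 slats, each 63 mm wide (x) and 18 mm thick, lie across the top of the two x-running rails, running the full 811 mm width of the frame in y; along x they sit between the end posts with a 153 mm gap after the −x posts and between neighbouring slats, leaving 160 mm before the +x posts.


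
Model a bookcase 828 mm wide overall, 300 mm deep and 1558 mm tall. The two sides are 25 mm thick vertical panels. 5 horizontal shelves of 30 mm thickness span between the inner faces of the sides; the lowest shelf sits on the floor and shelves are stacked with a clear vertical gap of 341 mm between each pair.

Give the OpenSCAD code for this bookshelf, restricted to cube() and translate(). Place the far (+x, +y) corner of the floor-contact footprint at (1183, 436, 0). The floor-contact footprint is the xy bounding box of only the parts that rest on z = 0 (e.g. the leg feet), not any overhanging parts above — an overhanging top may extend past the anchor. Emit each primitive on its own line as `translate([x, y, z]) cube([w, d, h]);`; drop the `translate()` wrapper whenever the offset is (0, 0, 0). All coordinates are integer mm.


translate([355, 136, 0]) cube([25, 300, 1558]);
translate([1158, 136, 0]) cube([25, 300, 1558]);
translate([380, 136, 0]) cube([778, 300, 30]);
translate([380, 136, 371]) cube([778, 300, 30]);
translate([380, 136, 742]) cube([778, 300, 30]);
translate([380, 136, 1113]) cube([778, 300, 30]);
translate([380, 136, 1484]) cube([778, 300, 30]);


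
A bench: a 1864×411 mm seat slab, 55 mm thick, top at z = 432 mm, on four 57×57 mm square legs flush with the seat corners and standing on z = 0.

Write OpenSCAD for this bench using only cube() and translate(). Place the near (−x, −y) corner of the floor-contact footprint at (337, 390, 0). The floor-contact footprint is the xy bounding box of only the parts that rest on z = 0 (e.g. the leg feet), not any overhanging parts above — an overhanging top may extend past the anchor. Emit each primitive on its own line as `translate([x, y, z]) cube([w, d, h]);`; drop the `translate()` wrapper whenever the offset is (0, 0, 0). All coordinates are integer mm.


translate([337, 390, 377]) cube([1864, 411, 55]);
translate([337, 390, 0]) cube([57, 57, 377]);
translate([337, 744, 0]) cube([57, 57, 377]);
translate([2144, 390, 0]) cube([57, 57, 377]);
translate([2144, 744, 0]) cube([57, 57, 377]);


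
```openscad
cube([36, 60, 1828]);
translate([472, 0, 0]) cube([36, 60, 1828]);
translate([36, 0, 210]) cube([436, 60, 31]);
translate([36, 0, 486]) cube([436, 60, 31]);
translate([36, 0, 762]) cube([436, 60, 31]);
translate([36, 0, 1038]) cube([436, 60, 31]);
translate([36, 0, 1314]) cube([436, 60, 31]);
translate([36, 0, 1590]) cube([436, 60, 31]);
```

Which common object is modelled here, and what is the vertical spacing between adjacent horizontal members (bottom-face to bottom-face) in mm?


A ladder. The rung spacing is 276 mm.

Two tall 36×60 posts with 6 short bars between them — a ladder. Adjacent rungs sit at z = 210 and z = 486, so the spacing is 486 − 210 = 276 mm.


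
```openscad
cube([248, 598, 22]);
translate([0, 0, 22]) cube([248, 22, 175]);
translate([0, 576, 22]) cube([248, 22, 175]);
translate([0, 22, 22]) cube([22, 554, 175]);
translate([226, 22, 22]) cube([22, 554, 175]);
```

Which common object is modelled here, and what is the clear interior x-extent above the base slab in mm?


An open box. The internal width is 204 mm.

A 248×598 base slab with four walls standing on it — an open box. The base is 248 mm wide and the walls are 22 mm thick, so the internal width is 248 − 2 × 22 = 204 mm.


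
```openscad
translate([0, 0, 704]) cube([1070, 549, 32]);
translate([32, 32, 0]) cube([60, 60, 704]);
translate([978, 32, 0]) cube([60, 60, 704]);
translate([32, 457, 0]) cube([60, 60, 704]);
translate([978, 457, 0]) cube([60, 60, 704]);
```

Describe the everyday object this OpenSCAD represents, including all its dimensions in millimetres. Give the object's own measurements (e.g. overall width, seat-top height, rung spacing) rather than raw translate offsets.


A rectangular dining table. The top is 1070×549×32 mm with its upper surface at z = 736 mm. It stands on four 60×60 mm square legs, each inset 32 mm from the nearest pair of top edges, running from the floor to the underside of the top.


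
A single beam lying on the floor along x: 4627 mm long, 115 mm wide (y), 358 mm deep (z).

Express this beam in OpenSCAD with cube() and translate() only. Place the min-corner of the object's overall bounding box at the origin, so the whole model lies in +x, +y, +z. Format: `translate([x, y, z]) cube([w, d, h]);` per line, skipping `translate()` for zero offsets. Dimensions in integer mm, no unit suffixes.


cube([4627, 115, 358]);


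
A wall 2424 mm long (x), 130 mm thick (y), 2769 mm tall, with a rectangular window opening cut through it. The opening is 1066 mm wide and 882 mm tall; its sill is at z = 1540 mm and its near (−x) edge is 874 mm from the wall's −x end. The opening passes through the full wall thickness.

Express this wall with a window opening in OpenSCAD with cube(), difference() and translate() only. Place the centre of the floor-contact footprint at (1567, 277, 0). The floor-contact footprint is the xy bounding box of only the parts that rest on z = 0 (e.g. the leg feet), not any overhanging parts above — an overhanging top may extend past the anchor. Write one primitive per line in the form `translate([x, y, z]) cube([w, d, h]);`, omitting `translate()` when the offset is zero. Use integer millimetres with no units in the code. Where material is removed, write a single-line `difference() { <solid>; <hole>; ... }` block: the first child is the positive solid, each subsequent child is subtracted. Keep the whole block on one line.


difference() { translate([355, 212, 0]) cube([2424, 130, 2769]); translate([1229, 212, 1540]) cube([1066, 130, 882]); }
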